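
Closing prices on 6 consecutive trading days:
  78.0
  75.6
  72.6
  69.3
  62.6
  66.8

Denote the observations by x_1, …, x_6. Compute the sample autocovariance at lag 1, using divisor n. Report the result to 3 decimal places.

Mean x̄ = (78.0 + 75.6 + 72.6 + 69.3 + 62.6 + 66.8)/6 = 70.8167
Σ_{t=1}^{5}(x_t−x̄)(x_{t+1}−x̄) = 85.6514
γ_1 = 85.6514 / 6 = 14.275

14.275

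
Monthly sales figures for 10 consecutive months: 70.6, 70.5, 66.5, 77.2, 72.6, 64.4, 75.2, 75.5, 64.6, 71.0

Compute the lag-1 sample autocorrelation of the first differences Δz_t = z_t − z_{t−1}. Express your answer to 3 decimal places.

First differences Δz: -0.1, -4.0, 10.7, -4.6, -8.2, 10.8, 0.3, -10.9, 6.4
Mean of differences = 0.0444
Numerator Σ(Δz_t−Δz̄)(Δz_{t+1}−Δz̄) = -211.9898
Denominator Σ(Δz_t−Δz̄)² = 495.3822
r_1(Δz) = -211.9898 / 495.3822 = -0.428

-0.428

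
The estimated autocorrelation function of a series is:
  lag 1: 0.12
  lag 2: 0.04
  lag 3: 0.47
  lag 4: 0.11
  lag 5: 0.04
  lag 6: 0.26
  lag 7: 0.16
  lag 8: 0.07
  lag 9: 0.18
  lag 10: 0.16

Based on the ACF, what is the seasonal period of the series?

The largest autocorrelation is r_3 = 0.47, with weaker echoes at lags 6 (0.26) and 9 (0.18); the remaining lags stay at or below 0.16.
The dominant spike at lag 3 indicates a seasonal period of 3.

3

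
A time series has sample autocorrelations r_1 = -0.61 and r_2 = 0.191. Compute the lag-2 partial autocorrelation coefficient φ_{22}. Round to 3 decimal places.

φ_{22} = (r_2 − r_1²) / (1 − r_1²)
r_1² = (-0.61)² = 0.3721
Numerator = 0.191 − 0.3721 = -0.1811; denominator = 1 − 0.3721 = 0.6279
φ_{22} = -0.1811 / 0.6279 = -0.288

-0.288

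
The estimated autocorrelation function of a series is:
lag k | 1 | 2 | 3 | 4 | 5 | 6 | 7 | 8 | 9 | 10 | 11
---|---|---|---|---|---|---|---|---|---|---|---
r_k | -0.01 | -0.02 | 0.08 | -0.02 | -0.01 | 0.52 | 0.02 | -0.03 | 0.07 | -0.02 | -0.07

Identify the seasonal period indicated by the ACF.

6

The largest autocorrelation is r_6 = 0.52; the remaining lags stay at or below 0.08.
The dominant spike at lag 6 indicates a seasonal period of 6.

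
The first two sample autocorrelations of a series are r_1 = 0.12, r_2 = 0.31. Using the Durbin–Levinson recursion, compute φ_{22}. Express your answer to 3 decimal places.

φ_{22} = (r_2 − r_1²) / (1 − r_1²)
r_1² = (0.12)² = 0.0144
Numerator = 0.31 − 0.0144 = 0.2956; denominator = 1 − 0.0144 = 0.9856
φ_{22} = 0.2956 / 0.9856 = 0.300

0.300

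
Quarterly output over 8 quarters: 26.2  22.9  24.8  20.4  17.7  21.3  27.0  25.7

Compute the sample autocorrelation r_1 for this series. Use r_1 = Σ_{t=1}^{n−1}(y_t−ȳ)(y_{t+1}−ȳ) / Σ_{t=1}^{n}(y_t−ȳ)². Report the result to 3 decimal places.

0.304

Mean ȳ = (26.2 + 22.9 + 24.8 + 20.4 + 17.7 + 21.3 + 27.0 + 25.7)/8 = 23.2500
Deviations from mean: 2.9500, -0.3500, 1.5500, -2.8500, -5.5500, -1.9500, 3.7500, 2.4500
Σ(y_t−ȳ)(y_{t+1}−ȳ) = (-1.0325) + (-0.5425) + (-4.4175) + (15.8175) + (10.8225) + (-7.3125) + (9.1875) = 22.5225
Denominator Σ(y_t−ȳ)² = 74.0200
r_1 = 22.5225 / 74.0200 = 0.304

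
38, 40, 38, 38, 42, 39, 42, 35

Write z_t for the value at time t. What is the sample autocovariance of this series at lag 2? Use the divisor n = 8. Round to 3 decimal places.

Mean z̄ = (38 + 40 + 38 + 38 + 42 + 39 + 42 + 35)/8 = 39.0000
Deviations: -1.0000, 1.0000, -1.0000, -1.0000, 3.0000, 0.0000, 3.0000, -4.0000
Σ_{t=1}^{6}(z_t−z̄)(z_{t+2}−z̄) = 6.0000
γ_2 = 6.0000 / 8 = 0.750

0.750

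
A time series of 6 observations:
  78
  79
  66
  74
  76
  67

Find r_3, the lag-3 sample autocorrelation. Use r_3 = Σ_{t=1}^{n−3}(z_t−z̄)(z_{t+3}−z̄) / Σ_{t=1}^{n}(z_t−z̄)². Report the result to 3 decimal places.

Mean z̄ = (78 + 79 + 66 + 74 + 76 + 67)/6 = 73.3333
Deviations from mean: 4.6667, 5.6667, -7.3333, 0.6667, 2.6667, -6.3333
Numerator Σ_{t=1}^{3}(z_t−z̄)(z_{t+3}−z̄) = 64.6667
Denominator Σ(z_t−z̄)² = 155.3333
r_3 = 64.6667 / 155.3333 = 0.416

0.416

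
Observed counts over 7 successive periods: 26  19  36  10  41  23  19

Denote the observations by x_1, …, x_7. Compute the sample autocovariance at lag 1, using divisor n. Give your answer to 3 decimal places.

Mean x̄ = (26 + 19 + 36 + 10 + 41 + 23 + 19)/7 = 24.8571
Σ_{t=1}^{6}(x_t−x̄)(x_{t+1}−x̄) = -496.4490
γ_1 = -496.4490 / 7 = -70.921

-70.921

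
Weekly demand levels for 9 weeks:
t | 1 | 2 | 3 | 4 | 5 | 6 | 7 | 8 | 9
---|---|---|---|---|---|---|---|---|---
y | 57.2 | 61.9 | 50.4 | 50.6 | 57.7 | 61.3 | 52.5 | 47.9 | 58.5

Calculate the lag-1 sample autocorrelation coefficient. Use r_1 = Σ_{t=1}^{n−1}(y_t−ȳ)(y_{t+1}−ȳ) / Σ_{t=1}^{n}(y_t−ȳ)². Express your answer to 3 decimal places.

Mean ȳ = (57.2 + 61.9 + 50.4 + 50.6 + 57.7 + 61.3 + 52.5 + 47.9 + 58.5)/9 = 55.3333
Numerator Σ_{t=1}^{8}(y_t−ȳ)(y_{t+1}−ȳ) = -13.2511
Denominator Σ(y_t−ȳ)² = 207.8600
r_1 = -13.2511 / 207.8600 = -0.064

-0.064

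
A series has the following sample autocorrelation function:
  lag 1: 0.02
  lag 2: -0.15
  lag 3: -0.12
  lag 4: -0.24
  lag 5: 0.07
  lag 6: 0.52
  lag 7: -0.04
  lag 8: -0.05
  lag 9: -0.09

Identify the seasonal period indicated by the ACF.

6

The largest autocorrelation is r_6 = 0.52; the remaining lags stay at or below 0.07.
The dominant spike at lag 6 indicates a seasonal period of 6.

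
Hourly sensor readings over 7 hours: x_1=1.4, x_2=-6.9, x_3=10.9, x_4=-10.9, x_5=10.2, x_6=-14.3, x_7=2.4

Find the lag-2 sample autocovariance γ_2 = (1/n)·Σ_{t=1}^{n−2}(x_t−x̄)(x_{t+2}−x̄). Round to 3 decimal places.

55.768

Mean x̄ = (1.4 − 6.9 + 10.9 − 10.9 + 10.2 − 14.3 + 2.4)/7 = -1.0286
Deviations: 2.4286, -5.8714, 11.9286, -9.8714, 11.2286, -13.2714, 3.4286
Σ_{t=1}^{5}(x_t−x̄)(x_{t+2}−x̄) = 390.3755
γ_2 = 390.3755 / 7 = 55.768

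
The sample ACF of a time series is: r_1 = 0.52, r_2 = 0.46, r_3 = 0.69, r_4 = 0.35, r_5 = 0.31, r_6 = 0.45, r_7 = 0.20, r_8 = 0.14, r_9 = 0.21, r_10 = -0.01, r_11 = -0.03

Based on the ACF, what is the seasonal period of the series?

3

The largest autocorrelation is r_3 = 0.69; the remaining lags stay at or below 0.52. The elevated value at lag 1 (0.52), dropping to 0.46 at lag 2, reflects decaying short-term dependence rather than seasonality.
The dominant spike at lag 3 indicates a seasonal period of 3.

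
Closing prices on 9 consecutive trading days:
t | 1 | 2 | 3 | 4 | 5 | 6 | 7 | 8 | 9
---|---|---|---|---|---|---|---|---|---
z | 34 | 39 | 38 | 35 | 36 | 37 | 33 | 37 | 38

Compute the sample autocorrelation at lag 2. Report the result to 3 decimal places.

-0.403

Mean z̄ = (34 + 39 + 38 + 35 + 36 + 37 + 33 + 37 + 38)/9 = 36.3333
Σ(z_t−z̄)(z_{t+2}−z̄) = (-3.8889) + (-3.5556) + (-0.5556) + (-0.8889) + (1.1111) + (0.4444) + (-5.5556) = -12.8889
Denominator Σ(z_t−z̄)² = 32.0000
r_2 = -12.8889 / 32.0000 = -0.403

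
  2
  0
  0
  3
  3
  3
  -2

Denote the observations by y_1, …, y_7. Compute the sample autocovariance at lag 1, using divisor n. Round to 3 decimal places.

Mean ȳ = (2 + 0 + 0 + 3 + 3 + 3 − 2)/7 = 1.2857
Σ_{t=1}^{6}(y_t−ȳ)(y_{t+1}−ȳ) = -1.2245
γ_1 = -1.2245 / 7 = -0.175

-0.175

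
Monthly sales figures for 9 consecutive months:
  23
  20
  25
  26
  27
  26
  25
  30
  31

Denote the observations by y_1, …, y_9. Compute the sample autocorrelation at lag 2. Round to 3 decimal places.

-0.047

Mean ȳ = (23 + 20 + 25 + 26 + 27 + 26 + 25 + 30 + 31)/9 = 25.8889
Σ(y_t−ȳ)(y_{t+2}−ȳ) = (2.5679) + (-0.6543) + (-0.9877) + (0.0123) + (-0.9877) + (0.4568) + (-4.5432) = -4.1358
Denominator Σ(y_t−ȳ)² = 88.8889
r_2 = -4.1358 / 88.8889 = -0.047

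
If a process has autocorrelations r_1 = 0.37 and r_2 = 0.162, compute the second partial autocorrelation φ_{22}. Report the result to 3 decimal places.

0.029

φ_{22} = (r_2 − r_1²) / (1 − r_1²)
r_1² = (0.37)² = 0.1369
Numerator = 0.162 − 0.1369 = 0.0251; denominator = 1 − 0.1369 = 0.8631
φ_{22} = 0.0251 / 0.8631 = 0.029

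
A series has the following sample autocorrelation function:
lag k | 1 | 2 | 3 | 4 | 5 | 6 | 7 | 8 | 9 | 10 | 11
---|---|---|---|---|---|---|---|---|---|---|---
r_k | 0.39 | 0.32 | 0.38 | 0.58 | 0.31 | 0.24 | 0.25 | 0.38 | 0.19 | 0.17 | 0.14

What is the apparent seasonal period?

4

The largest autocorrelation is r_4 = 0.58; the remaining lags stay at or below 0.39. The elevated value at lag 1 (0.39), dropping to 0.32 at lag 2, reflects decaying short-term dependence rather than seasonality.
The dominant spike at lag 4 indicates a seasonal period of 4.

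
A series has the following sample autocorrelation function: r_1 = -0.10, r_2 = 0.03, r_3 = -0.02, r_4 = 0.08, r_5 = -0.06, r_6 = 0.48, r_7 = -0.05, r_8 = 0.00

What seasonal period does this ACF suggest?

6

The largest autocorrelation is r_6 = 0.48; the remaining lags stay at or below 0.08.
The dominant spike at lag 6 indicates a seasonal period of 6.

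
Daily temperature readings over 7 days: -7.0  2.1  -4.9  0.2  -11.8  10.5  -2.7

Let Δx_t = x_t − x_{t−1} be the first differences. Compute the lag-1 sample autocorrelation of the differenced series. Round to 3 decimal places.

-0.751

First differences Δx: 9.1, -7.0, 5.1, -12.0, 22.3, -13.2
Mean of differences = 0.7167
Numerator Σ(Δx_t−Δx̄)(Δx_{t+1}−Δx̄) = -729.0936
Denominator Σ(Δx_t−Δx̄)² = 970.2683
r_1(Δx) = -729.0936 / 970.2683 = -0.751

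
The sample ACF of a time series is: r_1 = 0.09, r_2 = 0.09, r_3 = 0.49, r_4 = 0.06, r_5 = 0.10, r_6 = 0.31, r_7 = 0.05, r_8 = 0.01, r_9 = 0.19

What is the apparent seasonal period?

3

The largest autocorrelation is r_3 = 0.49, with weaker echoes at lags 6 (0.31) and 9 (0.19); the remaining lags stay at or below 0.10.
The dominant spike at lag 3 indicates a seasonal period of 3.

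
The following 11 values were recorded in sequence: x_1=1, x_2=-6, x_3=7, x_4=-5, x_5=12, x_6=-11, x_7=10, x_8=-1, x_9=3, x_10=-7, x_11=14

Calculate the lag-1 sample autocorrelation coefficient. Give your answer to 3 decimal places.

Mean x̄ = (1 − 6 + 7 − 5 + 12 − 11 + 10 − 1 + 3 − 7 + 14)/11 = 1.5455
Numerator Σ_{t=1}^{10}(x_t−x̄)(x_{t+1}−x̄) = -522.4793
Denominator Σ(x_t−x̄)² = 704.7273
r_1 = -522.4793 / 704.7273 = -0.741

-0.741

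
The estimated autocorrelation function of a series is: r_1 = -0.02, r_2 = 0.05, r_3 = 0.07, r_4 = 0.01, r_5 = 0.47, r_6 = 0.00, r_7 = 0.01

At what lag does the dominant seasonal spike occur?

5

The largest autocorrelation is r_5 = 0.47; the remaining lags stay at or below 0.07.
The dominant spike at lag 5 indicates a seasonal period of 5.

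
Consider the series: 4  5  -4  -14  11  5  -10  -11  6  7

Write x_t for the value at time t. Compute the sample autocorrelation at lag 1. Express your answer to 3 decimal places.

Mean x̄ = (4 + 5 − 4 − 14 + 11 + 5 − 10 − 11 + 6 + 7)/10 = -0.1000
Numerator Σ_{t=1}^{9}(x_t−x̄)(x_{t+1}−x̄) = -8.2100
Denominator Σ(x_t−x̄)² = 704.9000
r_1 = -8.2100 / 704.9000 = -0.012

-0.012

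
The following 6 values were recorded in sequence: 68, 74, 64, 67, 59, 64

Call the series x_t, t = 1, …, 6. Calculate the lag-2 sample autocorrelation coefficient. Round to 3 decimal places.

0.127

Mean x̄ = (68 + 74 + 64 + 67 + 59 + 64)/6 = 66.0000
Deviations from mean: 2.0000, 8.0000, -2.0000, 1.0000, -7.0000, -2.0000
Numerator Σ_{t=1}^{4}(x_t−x̄)(x_{t+2}−x̄) = 16.0000
Denominator Σ(x_t−x̄)² = 126.0000
r_2 = 16.0000 / 126.0000 = 0.127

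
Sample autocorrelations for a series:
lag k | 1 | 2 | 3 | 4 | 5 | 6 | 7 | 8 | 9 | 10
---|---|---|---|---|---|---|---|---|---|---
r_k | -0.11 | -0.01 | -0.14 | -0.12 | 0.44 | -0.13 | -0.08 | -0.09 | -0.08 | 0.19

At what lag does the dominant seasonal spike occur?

5

The largest autocorrelation is r_5 = 0.44, with a weaker echo at lag 10 (0.19); the remaining lags stay at or below -0.01.
The dominant spike at lag 5 indicates a seasonal period of 5.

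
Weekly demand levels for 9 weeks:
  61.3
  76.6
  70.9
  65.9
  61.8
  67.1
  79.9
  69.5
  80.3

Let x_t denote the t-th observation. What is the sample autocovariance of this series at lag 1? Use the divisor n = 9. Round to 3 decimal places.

Mean x̄ = (61.3 + 76.6 + 70.9 + 65.9 + 61.8 + 67.1 + 79.9 + 69.5 + 80.3)/9 = 70.3667
Σ_{t=1}^{8}(x_t−x̄)(x_{t+1}−x̄) = -37.3378
γ_1 = -37.3378 / 9 = -4.149

-4.149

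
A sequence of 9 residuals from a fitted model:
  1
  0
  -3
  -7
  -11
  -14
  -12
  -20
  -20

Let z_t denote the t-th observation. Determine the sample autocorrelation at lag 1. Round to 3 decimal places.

Mean z̄ = (1 + 0 − 3 − 7 − 11 − 14 − 12 − 20 − 20)/9 = -9.5556
Numerator Σ_{t=1}^{8}(z_t−z̄)(z_{t+1}−z̄) = 328.4691
Denominator Σ(z_t−z̄)² = 498.2222
r_1 = 328.4691 / 498.2222 = 0.659

0.659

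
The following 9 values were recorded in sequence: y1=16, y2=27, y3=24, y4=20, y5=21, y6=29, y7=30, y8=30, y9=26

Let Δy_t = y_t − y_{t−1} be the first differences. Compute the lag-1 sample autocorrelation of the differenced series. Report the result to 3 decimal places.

First differences Δy: 11, -3, -4, 1, 8, 1, 0, -4
Mean of differences = 1.2500
Numerator Σ(Δy_t−Δȳ)(Δy_{t+1}−Δȳ) = -14.3125
Denominator Σ(Δy_t−Δȳ)² = 215.5000
r_1(Δy) = -14.3125 / 215.5000 = -0.066

-0.066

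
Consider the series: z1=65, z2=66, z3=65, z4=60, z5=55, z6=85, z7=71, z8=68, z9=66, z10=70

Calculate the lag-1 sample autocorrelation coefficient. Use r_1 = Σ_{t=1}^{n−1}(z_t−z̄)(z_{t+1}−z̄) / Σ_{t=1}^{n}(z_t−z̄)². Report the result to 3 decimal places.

Mean z̄ = (65 + 66 + 65 + 60 + 55 + 85 + 71 + 68 + 66 + 70)/10 = 67.1000
Numerator Σ_{t=1}^{9}(z_t−z̄)(z_{t+1}−z̄) = -42.0100
Denominator Σ(z_t−z̄)² = 552.9000
r_1 = -42.0100 / 552.9000 = -0.076

-0.076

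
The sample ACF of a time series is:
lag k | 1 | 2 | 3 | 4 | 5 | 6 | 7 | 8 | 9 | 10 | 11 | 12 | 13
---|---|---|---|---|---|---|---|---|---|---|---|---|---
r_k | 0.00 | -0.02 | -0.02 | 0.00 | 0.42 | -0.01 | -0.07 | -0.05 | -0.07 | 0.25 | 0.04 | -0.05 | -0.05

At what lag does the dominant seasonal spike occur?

5

The largest autocorrelation is r_5 = 0.42, with a weaker echo at lag 10 (0.25); the remaining lags stay at or below 0.04.
The dominant spike at lag 5 indicates a seasonal period of 5.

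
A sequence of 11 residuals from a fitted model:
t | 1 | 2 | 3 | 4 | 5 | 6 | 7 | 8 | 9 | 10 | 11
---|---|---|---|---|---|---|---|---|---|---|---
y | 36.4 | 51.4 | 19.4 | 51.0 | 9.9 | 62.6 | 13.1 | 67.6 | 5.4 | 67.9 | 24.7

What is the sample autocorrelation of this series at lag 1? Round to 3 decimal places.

Mean ȳ = (36.4 + 51.4 + 19.4 + 51.0 + 9.9 + 62.6 + 13.1 + 67.6 + 5.4 + 67.9 + 24.7)/11 = 37.2182
Numerator Σ_{t=1}^{10}(y_t−ȳ)(y_{t+1}−ȳ) = -5251.6758
Denominator Σ(y_t−ȳ)² = 5714.9564
r_1 = -5251.6758 / 5714.9564 = -0.919

-0.919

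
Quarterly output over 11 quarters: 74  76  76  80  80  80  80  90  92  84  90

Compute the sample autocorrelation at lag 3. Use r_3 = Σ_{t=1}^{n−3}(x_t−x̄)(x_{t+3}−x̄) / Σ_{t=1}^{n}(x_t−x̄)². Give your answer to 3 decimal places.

Mean x̄ = (74 + 76 + 76 + 80 + 80 + 80 + 80 + 90 + 92 + 84 + 90)/11 = 82.0000
Numerator Σ_{t=1}^{8}(x_t−x̄)(x_{t+3}−x̄) = 68.0000
Denominator Σ(x_t−x̄)² = 384.0000
r_3 = 68.0000 / 384.0000 = 0.177

0.177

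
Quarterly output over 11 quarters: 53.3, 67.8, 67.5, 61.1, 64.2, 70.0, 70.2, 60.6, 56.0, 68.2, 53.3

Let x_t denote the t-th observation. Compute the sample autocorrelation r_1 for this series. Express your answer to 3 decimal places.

Mean x̄ = (53.3 + 67.8 + 67.5 + 61.1 + 64.2 + 70.0 + 70.2 + 60.6 + 56.0 + 68.2 + 53.3)/11 = 62.9273
Numerator Σ_{t=1}^{10}(x_t−x̄)(x_{t+1}−x̄) = -62.9626
Denominator Σ(x_t−x̄)² = 419.1018
r_1 = -62.9626 / 419.1018 = -0.150

-0.150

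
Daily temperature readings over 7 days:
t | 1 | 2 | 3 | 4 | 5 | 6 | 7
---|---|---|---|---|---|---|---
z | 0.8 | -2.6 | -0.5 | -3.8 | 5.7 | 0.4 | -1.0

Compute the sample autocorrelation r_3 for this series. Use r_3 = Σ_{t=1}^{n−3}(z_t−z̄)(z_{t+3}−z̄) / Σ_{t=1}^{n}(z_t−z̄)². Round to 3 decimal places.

Mean z̄ = (0.8 − 2.6 − 0.5 − 3.8 + 5.7 + 0.4 − 1.0)/7 = -0.1429
Σ(z_t−z̄)(z_{t+3}−z̄) = (-3.4482) + (-14.3567) + (-0.1939) + (3.1347) = -14.8641
Denominator Σ(z_t−z̄)² = 55.5971
r_3 = -14.8641 / 55.5971 = -0.267

-0.267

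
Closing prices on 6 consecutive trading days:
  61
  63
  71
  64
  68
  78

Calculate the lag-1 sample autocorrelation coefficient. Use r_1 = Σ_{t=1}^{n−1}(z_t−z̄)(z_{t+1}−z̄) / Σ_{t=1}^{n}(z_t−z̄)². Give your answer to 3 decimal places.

Mean z̄ = (61 + 63 + 71 + 64 + 68 + 78)/6 = 67.5000
Σ(z_t−z̄)(z_{t+1}−z̄) = (29.2500) + (-15.7500) + (-12.2500) + (-1.7500) + (5.2500) = 4.7500
Denominator Σ(z_t−z̄)² = 197.5000
r_1 = 4.7500 / 197.5000 = 0.024

0.024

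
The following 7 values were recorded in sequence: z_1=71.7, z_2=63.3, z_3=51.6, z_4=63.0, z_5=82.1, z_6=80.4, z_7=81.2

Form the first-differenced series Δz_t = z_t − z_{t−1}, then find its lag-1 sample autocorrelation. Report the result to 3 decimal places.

First differences Δz: -8.4, -11.7, 11.4, 19.1, -1.7, 0.8
Mean of differences = 1.5833
Numerator Σ(Δz_t−Δz̄)(Δz_{t+1}−Δz̄) = 119.2281
Denominator Σ(Δz_t−Δz̄)² = 690.7083
r_1(Δz) = 119.2281 / 690.7083 = 0.173

0.173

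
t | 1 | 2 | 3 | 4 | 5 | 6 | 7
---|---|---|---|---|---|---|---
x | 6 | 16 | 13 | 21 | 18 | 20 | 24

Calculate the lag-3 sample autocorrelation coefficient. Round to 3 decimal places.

Mean x̄ = (6 + 16 + 13 + 21 + 18 + 20 + 24)/7 = 16.8571
Deviations from mean: -10.8571, -0.8571, -3.8571, 4.1429, 1.1429, 3.1429, 7.1429
Σ(x_t−x̄)(x_{t+3}−x̄) = (-44.9796) + (-0.9796) + (-12.1224) + (29.5918) = -28.4898
Denominator Σ(x_t−x̄)² = 212.8571
r_3 = -28.4898 / 212.8571 = -0.134

-0.134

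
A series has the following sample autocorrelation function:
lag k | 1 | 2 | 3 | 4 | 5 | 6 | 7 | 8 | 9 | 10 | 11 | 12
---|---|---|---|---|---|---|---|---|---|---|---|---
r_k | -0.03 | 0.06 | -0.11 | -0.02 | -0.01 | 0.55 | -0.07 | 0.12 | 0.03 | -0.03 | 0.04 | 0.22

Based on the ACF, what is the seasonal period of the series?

The largest autocorrelation is r_6 = 0.55, with a weaker echo at lag 12 (0.22); the remaining lags stay at or below 0.12.
The dominant spike at lag 6 indicates a seasonal period of 6.

6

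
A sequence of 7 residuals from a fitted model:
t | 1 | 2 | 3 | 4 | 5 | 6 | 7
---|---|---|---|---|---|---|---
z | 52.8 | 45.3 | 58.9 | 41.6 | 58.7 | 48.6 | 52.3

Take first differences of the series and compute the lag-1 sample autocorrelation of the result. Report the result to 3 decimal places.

-0.889

First differences Δz: -7.5, 13.6, -17.3, 17.1, -10.1, 3.7
Mean of differences = -0.0833
Numerator Σ(Δz_t−Δz̄)(Δz_{t+1}−Δz̄) = -842.9219
Denominator Σ(Δz_t−Δz̄)² = 948.5683
r_1(Δz) = -842.9219 / 948.5683 = -0.889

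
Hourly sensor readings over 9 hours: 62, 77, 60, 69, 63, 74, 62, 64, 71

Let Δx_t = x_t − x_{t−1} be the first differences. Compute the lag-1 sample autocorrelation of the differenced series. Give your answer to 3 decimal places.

-0.699

First differences Δx: 15, -17, 9, -6, 11, -12, 2, 7
Mean of differences = 1.1250
Numerator Σ(Δx_t−Δx̄)(Δx_{t+1}−Δx̄) = -656.6406
Denominator Σ(Δx_t−Δx̄)² = 938.8750
r_1(Δx) = -656.6406 / 938.8750 = -0.699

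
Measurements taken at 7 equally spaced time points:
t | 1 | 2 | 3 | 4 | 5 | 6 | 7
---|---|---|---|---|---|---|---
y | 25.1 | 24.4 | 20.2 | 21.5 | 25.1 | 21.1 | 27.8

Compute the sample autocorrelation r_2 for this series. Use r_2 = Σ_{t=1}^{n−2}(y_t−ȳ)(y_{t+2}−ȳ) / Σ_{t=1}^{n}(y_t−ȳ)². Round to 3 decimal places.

-0.007

Mean ȳ = (25.1 + 24.4 + 20.2 + 21.5 + 25.1 + 21.1 + 27.8)/7 = 23.6000
Deviations from mean: 1.5000, 0.8000, -3.4000, -2.1000, 1.5000, -2.5000, 4.2000
Σ(y_t−ȳ)(y_{t+2}−ȳ) = (-5.1000) + (-1.6800) + (-5.1000) + (5.2500) + (6.3000) = -0.3300
Denominator Σ(y_t−ȳ)² = 45.0000
r_2 = -0.3300 / 45.0000 = -0.007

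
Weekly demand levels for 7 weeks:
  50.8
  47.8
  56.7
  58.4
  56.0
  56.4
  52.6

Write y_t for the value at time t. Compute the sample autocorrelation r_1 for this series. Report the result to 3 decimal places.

Mean ȳ = (50.8 + 47.8 + 56.7 + 58.4 + 56.0 + 56.4 + 52.6)/7 = 54.1000
Σ(y_t−ȳ)(y_{t+1}−ȳ) = (20.7900) + (-16.3800) + (11.1800) + (8.1700) + (4.3700) + (-3.4500) = 24.6800
Denominator Σ(y_t−ȳ)² = 86.9800
r_1 = 24.6800 / 86.9800 = 0.284

0.284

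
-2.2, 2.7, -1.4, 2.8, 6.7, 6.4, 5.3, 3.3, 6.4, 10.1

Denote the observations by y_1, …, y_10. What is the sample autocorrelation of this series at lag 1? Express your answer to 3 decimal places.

0.310

Mean ȳ = (-2.2 + 2.7 − 1.4 + 2.8 + 6.7 + 6.4 + 5.3 + 3.3 + 6.4 + 10.1)/10 = 4.0100
Numerator Σ_{t=1}^{9}(y_t−ȳ)(y_{t+1}−ȳ) = 39.9679
Denominator Σ(y_t−ȳ)² = 128.9290
r_1 = 39.9679 / 128.9290 = 0.310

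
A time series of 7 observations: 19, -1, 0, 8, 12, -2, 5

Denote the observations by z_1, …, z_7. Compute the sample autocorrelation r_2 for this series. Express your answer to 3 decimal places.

Mean z̄ = (19 − 1 + 0 + 8 + 12 − 2 + 5)/7 = 5.8571
Σ(z_t−z̄)(z_{t+2}−z̄) = (-76.9796) + (-14.6939) + (-35.9796) + (-16.8367) + (-5.2653) = -149.7551
Denominator Σ(z_t−z̄)² = 358.8571
r_2 = -149.7551 / 358.8571 = -0.417

-0.417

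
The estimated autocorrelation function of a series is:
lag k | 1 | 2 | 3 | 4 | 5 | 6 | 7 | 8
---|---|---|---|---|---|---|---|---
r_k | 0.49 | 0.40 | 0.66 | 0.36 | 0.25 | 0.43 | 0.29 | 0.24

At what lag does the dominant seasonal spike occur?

3

The largest autocorrelation is r_3 = 0.66; the remaining lags stay at or below 0.49. The elevated value at lag 1 (0.49), dropping to 0.40 at lag 2, reflects decaying short-term dependence rather than seasonality.
The dominant spike at lag 3 indicates a seasonal period of 3.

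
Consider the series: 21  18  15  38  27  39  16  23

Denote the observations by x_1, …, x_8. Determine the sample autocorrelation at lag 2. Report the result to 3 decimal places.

0.116

Mean x̄ = (21 + 18 + 15 + 38 + 27 + 39 + 16 + 23)/8 = 24.6250
Numerator Σ_{t=1}^{6}(x_t−x̄)(x_{t+2}−x̄) = 71.8438
Denominator Σ(x_t−x̄)² = 617.8750
r_2 = 71.8438 / 617.8750 = 0.116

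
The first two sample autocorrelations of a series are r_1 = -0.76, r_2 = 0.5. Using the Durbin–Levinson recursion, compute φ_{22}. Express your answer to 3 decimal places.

φ_{22} = (r_2 − r_1²) / (1 − r_1²)
r_1² = (-0.76)² = 0.5776
Numerator = 0.5 − 0.5776 = -0.0776; denominator = 1 − 0.5776 = 0.4224
φ_{22} = -0.0776 / 0.4224 = -0.184

-0.184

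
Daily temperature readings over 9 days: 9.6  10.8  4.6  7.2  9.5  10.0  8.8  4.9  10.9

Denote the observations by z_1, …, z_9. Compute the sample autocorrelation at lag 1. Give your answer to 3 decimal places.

Mean z̄ = (9.6 + 10.8 + 4.6 + 7.2 + 9.5 + 10.0 + 8.8 + 4.9 + 10.9)/9 = 8.4778
Numerator Σ_{t=1}^{8}(z_t−z̄)(z_{t+1}−z̄) = -10.5227
Denominator Σ(z_t−z̄)² = 45.4556
r_1 = -10.5227 / 45.4556 = -0.231

-0.231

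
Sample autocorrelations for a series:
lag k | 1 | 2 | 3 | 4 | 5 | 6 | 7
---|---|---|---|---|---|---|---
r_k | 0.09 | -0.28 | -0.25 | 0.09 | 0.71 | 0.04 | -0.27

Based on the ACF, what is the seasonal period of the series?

The largest autocorrelation is r_5 = 0.71; the remaining lags stay at or below 0.09.
The dominant spike at lag 5 indicates a seasonal period of 5.

5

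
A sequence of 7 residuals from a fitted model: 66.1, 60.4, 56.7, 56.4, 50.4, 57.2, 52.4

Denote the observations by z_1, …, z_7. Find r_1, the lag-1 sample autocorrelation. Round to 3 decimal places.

Mean z̄ = (66.1 + 60.4 + 56.7 + 56.4 + 50.4 + 57.2 + 52.4)/7 = 57.0857
Σ(z_t−z̄)(z_{t+1}−z̄) = (29.8759) + (-1.2784) + (0.2645) + (4.5845) + (-0.7641) + (-0.5355) = 32.1469
Denominator Σ(z_t−z̄)² = 159.5286
r_1 = 32.1469 / 159.5286 = 0.202

0.202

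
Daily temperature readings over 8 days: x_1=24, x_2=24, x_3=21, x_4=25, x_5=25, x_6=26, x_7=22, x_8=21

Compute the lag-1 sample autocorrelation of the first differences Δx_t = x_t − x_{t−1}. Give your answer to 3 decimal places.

First differences Δx: 0, -3, 4, 0, 1, -4, -1
Mean of differences = -0.4286
Numerator Σ(Δx_t−Δx̄)(Δx_{t+1}−Δx̄) = -13.0408
Denominator Σ(Δx_t−Δx̄)² = 41.7143
r_1(Δx) = -13.0408 / 41.7143 = -0.313

-0.313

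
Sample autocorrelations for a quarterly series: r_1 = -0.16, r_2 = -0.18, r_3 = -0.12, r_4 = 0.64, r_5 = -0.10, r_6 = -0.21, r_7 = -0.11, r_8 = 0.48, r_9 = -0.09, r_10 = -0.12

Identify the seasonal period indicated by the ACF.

4

The largest autocorrelation is r_4 = 0.64, with a weaker echo at lag 8 (0.48); the remaining lags stay at or below -0.09.
The dominant spike at lag 4 indicates a seasonal period of 4.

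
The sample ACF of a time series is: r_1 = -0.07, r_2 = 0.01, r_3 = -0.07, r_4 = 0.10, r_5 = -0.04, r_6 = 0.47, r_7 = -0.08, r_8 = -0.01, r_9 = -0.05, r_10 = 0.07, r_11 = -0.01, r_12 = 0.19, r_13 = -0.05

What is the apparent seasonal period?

The largest autocorrelation is r_6 = 0.47, with a weaker echo at lag 12 (0.19); the remaining lags stay at or below 0.10.
The dominant spike at lag 6 indicates a seasonal period of 6.

6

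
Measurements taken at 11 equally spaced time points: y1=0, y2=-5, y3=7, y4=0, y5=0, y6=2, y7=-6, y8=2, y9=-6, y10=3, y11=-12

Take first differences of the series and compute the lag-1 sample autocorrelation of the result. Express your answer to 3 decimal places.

-0.690

First differences Δy: -5, 12, -7, 0, 2, -8, 8, -8, 9, -15
Mean of differences = -1.2000
Numerator Σ(Δy_t−Δȳ)(Δy_{t+1}−Δȳ) = -486.8400
Denominator Σ(Δy_t−Δȳ)² = 705.6000
r_1(Δy) = -486.8400 / 705.6000 = -0.690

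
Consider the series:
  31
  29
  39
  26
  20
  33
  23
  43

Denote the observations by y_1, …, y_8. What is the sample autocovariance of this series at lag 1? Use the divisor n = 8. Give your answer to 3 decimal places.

Mean ȳ = (31 + 29 + 39 + 26 + 20 + 33 + 23 + 43)/8 = 30.5000
Σ_{t=1}^{7}(y_t−ȳ)(y_{t+1}−ȳ) = -143.2500
γ_1 = -143.2500 / 8 = -17.906

-17.906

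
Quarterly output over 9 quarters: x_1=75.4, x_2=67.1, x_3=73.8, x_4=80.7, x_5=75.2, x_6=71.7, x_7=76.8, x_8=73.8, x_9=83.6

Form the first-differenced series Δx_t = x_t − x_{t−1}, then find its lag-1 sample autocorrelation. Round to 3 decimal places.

-0.302

First differences Δx: -8.3, 6.7, 6.9, -5.5, -3.5, 5.1, -3.0, 9.8
Mean of differences = 1.0250
Numerator Σ(Δx_t−Δx̄)(Δx_{t+1}−Δx̄) = -98.5481
Denominator Σ(Δx_t−Δx̄)² = 326.5350
r_1(Δx) = -98.5481 / 326.5350 = -0.302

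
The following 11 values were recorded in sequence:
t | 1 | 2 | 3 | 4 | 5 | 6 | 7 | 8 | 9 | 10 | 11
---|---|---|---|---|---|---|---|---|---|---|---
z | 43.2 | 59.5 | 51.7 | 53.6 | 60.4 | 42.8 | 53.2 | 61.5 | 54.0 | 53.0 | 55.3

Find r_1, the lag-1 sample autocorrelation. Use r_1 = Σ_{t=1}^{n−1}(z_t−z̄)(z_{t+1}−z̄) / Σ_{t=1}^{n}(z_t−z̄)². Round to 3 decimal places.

Mean z̄ = (43.2 + 59.5 + 51.7 + 53.6 + 60.4 + 42.8 + 53.2 + 61.5 + 54.0 + 53.0 + 55.3)/11 = 53.4727
Numerator Σ_{t=1}^{10}(z_t−z̄)(z_{t+1}−z̄) = -142.0371
Denominator Σ(z_t−z̄)² = 375.2618
r_1 = -142.0371 / 375.2618 = -0.379

-0.379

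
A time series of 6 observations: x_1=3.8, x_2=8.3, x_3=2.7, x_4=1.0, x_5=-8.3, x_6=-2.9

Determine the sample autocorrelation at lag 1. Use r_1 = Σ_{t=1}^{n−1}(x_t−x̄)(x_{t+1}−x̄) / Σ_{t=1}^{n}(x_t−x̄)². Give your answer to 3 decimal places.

Mean x̄ = (3.8 + 8.3 + 2.7 + 1.0 − 8.3 − 2.9)/6 = 0.7667
Deviations from mean: 3.0333, 7.5333, 1.9333, 0.2333, -9.0667, -3.6667
Numerator Σ_{t=1}^{5}(x_t−x̄)(x_{t+1}−x̄) = 68.9956
Denominator Σ(x_t−x̄)² = 165.3933
r_1 = 68.9956 / 165.3933 = 0.417

0.417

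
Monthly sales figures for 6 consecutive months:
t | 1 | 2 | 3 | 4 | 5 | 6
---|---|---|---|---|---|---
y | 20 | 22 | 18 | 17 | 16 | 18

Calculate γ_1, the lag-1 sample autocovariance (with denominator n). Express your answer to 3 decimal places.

1.542

Mean ȳ = (20 + 22 + 18 + 17 + 16 + 18)/6 = 18.5000
Deviations: 1.5000, 3.5000, -0.5000, -1.5000, -2.5000, -0.5000
Σ_{t=1}^{5}(y_t−ȳ)(y_{t+1}−ȳ) = 9.2500
γ_1 = 9.2500 / 6 = 1.542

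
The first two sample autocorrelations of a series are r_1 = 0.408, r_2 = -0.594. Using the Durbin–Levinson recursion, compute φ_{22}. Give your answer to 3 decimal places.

φ_{22} = (r_2 − r_1²) / (1 − r_1²)
r_1² = (0.408)² = 0.166464
Numerator = -0.594 − 0.1665 = -0.7605; denominator = 1 − 0.1665 = 0.8335
φ_{22} = -0.7605 / 0.8335 = -0.912

-0.912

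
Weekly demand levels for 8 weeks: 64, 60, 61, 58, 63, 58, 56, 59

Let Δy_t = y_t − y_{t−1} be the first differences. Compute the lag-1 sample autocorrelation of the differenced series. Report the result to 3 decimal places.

-0.543

First differences Δy: -4, 1, -3, 5, -5, -2, 3
Mean of differences = -0.7143
Numerator Σ(Δy_t−Δȳ)(Δy_{t+1}−Δȳ) = -46.3673
Denominator Σ(Δy_t−Δȳ)² = 85.4286
r_1(Δy) = -46.3673 / 85.4286 = -0.543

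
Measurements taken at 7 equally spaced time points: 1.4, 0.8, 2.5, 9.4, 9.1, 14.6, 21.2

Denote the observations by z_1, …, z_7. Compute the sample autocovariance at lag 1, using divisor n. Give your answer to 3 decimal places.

Mean z̄ = (1.4 + 0.8 + 2.5 + 9.4 + 9.1 + 14.6 + 21.2)/7 = 8.4286
Deviations: -7.0286, -7.6286, -5.9286, 0.9714, 0.6714, 6.1714, 12.7714
Σ_{t=1}^{6}(z_t−z̄)(z_{t+1}−z̄) = 176.6992
γ_1 = 176.6992 / 7 = 25.243

25.243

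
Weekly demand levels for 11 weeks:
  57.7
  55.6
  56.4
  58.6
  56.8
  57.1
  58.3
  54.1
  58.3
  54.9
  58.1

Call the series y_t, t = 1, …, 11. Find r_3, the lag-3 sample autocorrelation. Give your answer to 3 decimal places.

-0.081

Mean ȳ = (57.7 + 55.6 + 56.4 + 58.6 + 56.8 + 57.1 + 58.3 + 54.1 + 58.3 + 54.9 + 58.1)/11 = 56.9000
Numerator Σ_{t=1}^{8}(y_t−ȳ)(y_{t+3}−ȳ) = -1.8300
Denominator Σ(y_t−ȳ)² = 22.7200
r_3 = -1.8300 / 22.7200 = -0.081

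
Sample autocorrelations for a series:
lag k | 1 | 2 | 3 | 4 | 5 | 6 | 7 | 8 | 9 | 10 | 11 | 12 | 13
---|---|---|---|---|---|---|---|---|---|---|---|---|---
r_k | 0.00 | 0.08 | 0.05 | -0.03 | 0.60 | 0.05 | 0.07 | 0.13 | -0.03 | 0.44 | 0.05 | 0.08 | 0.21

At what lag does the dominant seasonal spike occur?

The largest autocorrelation is r_5 = 0.60, with a weaker echo at lag 10 (0.44); the remaining lags stay at or below 0.21.
The dominant spike at lag 5 indicates a seasonal period of 5.

5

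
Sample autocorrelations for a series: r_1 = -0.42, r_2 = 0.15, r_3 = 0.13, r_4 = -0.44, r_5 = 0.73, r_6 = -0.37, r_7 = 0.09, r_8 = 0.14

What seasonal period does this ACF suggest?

The largest autocorrelation is r_5 = 0.73; the remaining lags stay at or below 0.15.
The dominant spike at lag 5 indicates a seasonal period of 5.

5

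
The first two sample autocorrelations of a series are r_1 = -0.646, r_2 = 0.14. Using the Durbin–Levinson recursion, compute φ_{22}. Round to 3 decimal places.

φ_{22} = (r_2 − r_1²) / (1 − r_1²)
r_1² = (-0.646)² = 0.417316
Numerator = 0.14 − 0.4173 = -0.2773; denominator = 1 − 0.4173 = 0.5827
φ_{22} = -0.2773 / 0.5827 = -0.476

-0.476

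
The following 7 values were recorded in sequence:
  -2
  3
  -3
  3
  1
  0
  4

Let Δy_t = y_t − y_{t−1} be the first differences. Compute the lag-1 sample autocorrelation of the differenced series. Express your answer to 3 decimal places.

-0.696

First differences Δy: 5, -6, 6, -2, -1, 4
Mean of differences = 1.0000
Numerator Σ(Δy_t−Δȳ)(Δy_{t+1}−Δȳ) = -78.0000
Denominator Σ(Δy_t−Δȳ)² = 112.0000
r_1(Δy) = -78.0000 / 112.0000 = -0.696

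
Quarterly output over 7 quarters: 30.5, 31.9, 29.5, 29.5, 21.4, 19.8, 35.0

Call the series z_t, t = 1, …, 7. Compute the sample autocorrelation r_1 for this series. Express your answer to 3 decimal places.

Mean z̄ = (30.5 + 31.9 + 29.5 + 29.5 + 21.4 + 19.8 + 35.0)/7 = 28.2286
Deviations from mean: 2.2714, 3.6714, 1.2714, 1.2714, -6.8286, -8.4286, 6.7714
Σ(z_t−z̄)(z_{t+1}−z̄) = (8.3394) + (4.6680) + (1.6165) + (-8.6820) + (57.5551) + (-57.0735) = 6.4235
Denominator Σ(z_t−z̄)² = 185.3943
r_1 = 6.4235 / 185.3943 = 0.035

0.035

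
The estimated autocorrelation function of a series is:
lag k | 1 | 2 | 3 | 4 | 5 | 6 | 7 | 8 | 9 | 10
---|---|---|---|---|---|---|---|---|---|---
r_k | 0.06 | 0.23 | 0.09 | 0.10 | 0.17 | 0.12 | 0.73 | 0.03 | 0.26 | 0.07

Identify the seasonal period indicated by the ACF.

7

The largest autocorrelation is r_7 = 0.73; the remaining lags stay at or below 0.26.
The dominant spike at lag 7 indicates a seasonal period of 7.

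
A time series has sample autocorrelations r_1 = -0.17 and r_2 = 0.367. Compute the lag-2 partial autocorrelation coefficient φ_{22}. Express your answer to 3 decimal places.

0.348

φ_{22} = (r_2 − r_1²) / (1 − r_1²)
r_1² = (-0.17)² = 0.0289
Numerator = 0.367 − 0.0289 = 0.3381; denominator = 1 − 0.0289 = 0.9711
φ_{22} = 0.3381 / 0.9711 = 0.348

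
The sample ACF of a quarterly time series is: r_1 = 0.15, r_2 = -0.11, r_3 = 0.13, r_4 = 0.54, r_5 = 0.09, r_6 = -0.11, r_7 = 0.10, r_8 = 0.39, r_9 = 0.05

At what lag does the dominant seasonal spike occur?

The largest autocorrelation is r_4 = 0.54, with a weaker echo at lag 8 (0.39); the remaining lags stay at or below 0.15.
The dominant spike at lag 4 indicates a seasonal period of 4.

4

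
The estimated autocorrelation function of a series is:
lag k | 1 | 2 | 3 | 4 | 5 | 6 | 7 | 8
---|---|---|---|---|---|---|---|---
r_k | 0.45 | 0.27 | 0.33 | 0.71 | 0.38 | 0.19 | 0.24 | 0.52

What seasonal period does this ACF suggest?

The largest autocorrelation is r_4 = 0.71, with a weaker echo at lag 8 (0.52); the remaining lags stay at or below 0.45. The elevated value at lag 1 (0.45), dropping to 0.27 at lag 2, reflects decaying short-term dependence rather than seasonality.
The dominant spike at lag 4 indicates a seasonal period of 4.

4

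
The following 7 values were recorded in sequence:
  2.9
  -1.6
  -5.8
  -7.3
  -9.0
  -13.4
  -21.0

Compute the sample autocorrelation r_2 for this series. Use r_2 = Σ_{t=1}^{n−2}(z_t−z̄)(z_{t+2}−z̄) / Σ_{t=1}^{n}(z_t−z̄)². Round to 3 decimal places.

0.097

Mean z̄ = (2.9 − 1.6 − 5.8 − 7.3 − 9.0 − 13.4 − 21.0)/7 = -7.8857
Deviations from mean: 10.7857, 6.2857, 2.0857, 0.5857, -1.1143, -5.5143, -13.1143
Σ(z_t−z̄)(z_{t+2}−z̄) = (22.4959) + (3.6816) + (-2.3241) + (-3.2298) + (14.6131) = 35.2367
Denominator Σ(z_t−z̄)² = 364.1686
r_2 = 35.2367 / 364.1686 = 0.097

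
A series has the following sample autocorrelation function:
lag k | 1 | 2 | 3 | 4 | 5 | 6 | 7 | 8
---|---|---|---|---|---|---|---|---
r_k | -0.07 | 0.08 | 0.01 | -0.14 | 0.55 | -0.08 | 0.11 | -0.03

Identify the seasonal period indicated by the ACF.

5

The largest autocorrelation is r_5 = 0.55; the remaining lags stay at or below 0.11.
The dominant spike at lag 5 indicates a seasonal period of 5.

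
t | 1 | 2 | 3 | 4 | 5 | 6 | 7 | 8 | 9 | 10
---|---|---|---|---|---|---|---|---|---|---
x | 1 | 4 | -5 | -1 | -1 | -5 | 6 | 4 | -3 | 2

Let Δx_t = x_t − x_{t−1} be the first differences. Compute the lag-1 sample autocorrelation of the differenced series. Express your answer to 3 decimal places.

-0.465

First differences Δx: 3, -9, 4, 0, -4, 11, -2, -7, 5
Mean of differences = 0.1111
Numerator Σ(Δx_t−Δx̄)(Δx_{t+1}−Δx̄) = -149.2346
Denominator Σ(Δx_t−Δx̄)² = 320.8889
r_1(Δx) = -149.2346 / 320.8889 = -0.465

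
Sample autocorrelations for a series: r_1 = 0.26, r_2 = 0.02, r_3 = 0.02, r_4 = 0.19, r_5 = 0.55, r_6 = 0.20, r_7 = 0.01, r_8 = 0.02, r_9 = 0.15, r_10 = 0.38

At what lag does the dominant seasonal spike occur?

The largest autocorrelation is r_5 = 0.55, with a weaker echo at lag 10 (0.38); the remaining lags stay at or below 0.26. The elevated value at lag 1 (0.26), dropping to 0.02 at lag 2, reflects decaying short-term dependence rather than seasonality.
The dominant spike at lag 5 indicates a seasonal period of 5.

5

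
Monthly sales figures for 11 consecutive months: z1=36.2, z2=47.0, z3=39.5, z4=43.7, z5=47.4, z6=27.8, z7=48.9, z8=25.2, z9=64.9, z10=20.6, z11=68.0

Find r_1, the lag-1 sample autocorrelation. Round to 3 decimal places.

-0.767

Mean z̄ = (36.2 + 47.0 + 39.5 + 43.7 + 47.4 + 27.8 + 48.9 + 25.2 + 64.9 + 20.6 + 68.0)/11 = 42.6545
Numerator Σ_{t=1}^{10}(z_t−z̄)(z_{t+1}−z̄) = -1750.2493
Denominator Σ(z_t−z̄)² = 2282.0873
r_1 = -1750.2493 / 2282.0873 = -0.767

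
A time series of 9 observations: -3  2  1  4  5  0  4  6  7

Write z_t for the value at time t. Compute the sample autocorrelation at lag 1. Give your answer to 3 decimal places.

Mean z̄ = (-3 + 2 + 1 + 4 + 5 + 0 + 4 + 6 + 7)/9 = 2.8889
Numerator Σ_{t=1}^{8}(z_t−z̄)(z_{t+1}−z̄) = 14.0988
Denominator Σ(z_t−z̄)² = 80.8889
r_1 = 14.0988 / 80.8889 = 0.174

0.174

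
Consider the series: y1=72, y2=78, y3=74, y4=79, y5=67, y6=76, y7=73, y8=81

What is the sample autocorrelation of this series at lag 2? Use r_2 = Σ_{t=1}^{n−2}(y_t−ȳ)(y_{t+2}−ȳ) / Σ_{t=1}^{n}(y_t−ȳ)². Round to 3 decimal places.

0.350

Mean ȳ = (72 + 78 + 74 + 79 + 67 + 76 + 73 + 81)/8 = 75.0000
Deviations from mean: -3.0000, 3.0000, -1.0000, 4.0000, -8.0000, 1.0000, -2.0000, 6.0000
Numerator Σ_{t=1}^{6}(y_t−ȳ)(y_{t+2}−ȳ) = 49.0000
Denominator Σ(y_t−ȳ)² = 140.0000
r_2 = 49.0000 / 140.0000 = 0.350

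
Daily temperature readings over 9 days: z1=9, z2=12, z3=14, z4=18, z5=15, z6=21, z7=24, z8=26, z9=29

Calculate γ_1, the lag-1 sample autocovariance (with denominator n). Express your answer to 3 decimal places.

24.432

Mean z̄ = (9 + 12 + 14 + 18 + 15 + 21 + 24 + 26 + 29)/9 = 18.6667
Σ_{t=1}^{8}(z_t−z̄)(z_{t+1}−z̄) = 219.8889
γ_1 = 219.8889 / 9 = 24.432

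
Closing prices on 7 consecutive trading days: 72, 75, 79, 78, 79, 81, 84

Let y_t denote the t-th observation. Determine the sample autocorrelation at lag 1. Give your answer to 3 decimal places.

Mean ȳ = (72 + 75 + 79 + 78 + 79 + 81 + 84)/7 = 78.2857
Numerator Σ_{t=1}^{6}(y_t−ȳ)(y_{t+1}−ȳ) = 35.3469
Denominator Σ(y_t−ȳ)² = 91.4286
r_1 = 35.3469 / 91.4286 = 0.387

0.387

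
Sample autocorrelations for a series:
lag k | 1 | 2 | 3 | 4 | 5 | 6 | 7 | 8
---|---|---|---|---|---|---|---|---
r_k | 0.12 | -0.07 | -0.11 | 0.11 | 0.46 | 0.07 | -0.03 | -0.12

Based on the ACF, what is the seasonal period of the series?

The largest autocorrelation is r_5 = 0.46; the remaining lags stay at or below 0.12.
The dominant spike at lag 5 indicates a seasonal period of 5.

5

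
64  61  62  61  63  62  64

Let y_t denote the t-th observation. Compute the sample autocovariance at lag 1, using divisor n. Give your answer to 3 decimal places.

Mean ȳ = (64 + 61 + 62 + 61 + 63 + 62 + 64)/7 = 62.4286
Deviations: 1.5714, -1.4286, -0.4286, -1.4286, 0.5714, -0.4286, 1.5714
Σ_{t=1}^{6}(y_t−ȳ)(y_{t+1}−ȳ) = -2.7551
γ_1 = -2.7551 / 7 = -0.394

-0.394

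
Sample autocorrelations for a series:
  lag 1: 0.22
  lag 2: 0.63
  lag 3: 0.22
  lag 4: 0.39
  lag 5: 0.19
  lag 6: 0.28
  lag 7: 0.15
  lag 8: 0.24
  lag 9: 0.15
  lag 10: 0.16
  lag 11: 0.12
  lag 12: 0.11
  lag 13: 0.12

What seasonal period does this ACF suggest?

The largest autocorrelation is r_2 = 0.63, with weaker echoes at lags 4 (0.39), 6 (0.28) and 8 (0.24); the remaining lags stay at or below 0.22.
The dominant spike at lag 2 indicates a seasonal period of 2.

2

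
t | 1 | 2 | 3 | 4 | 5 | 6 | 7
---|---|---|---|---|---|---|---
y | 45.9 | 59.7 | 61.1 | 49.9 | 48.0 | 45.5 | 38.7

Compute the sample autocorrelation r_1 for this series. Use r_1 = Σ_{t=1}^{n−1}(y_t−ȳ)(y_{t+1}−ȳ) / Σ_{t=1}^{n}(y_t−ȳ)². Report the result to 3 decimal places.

Mean ȳ = (45.9 + 59.7 + 61.1 + 49.9 + 48.0 + 45.5 + 38.7)/7 = 49.8286
Deviations from mean: -3.9286, 9.8714, 11.2714, 0.0714, -1.8286, -4.3286, -11.1286
Numerator Σ_{t=1}^{6}(y_t−ȳ)(y_{t+1}−ȳ) = 129.2449
Denominator Σ(y_t−ȳ)² = 385.8543
r_1 = 129.2449 / 385.8543 = 0.335

0.335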